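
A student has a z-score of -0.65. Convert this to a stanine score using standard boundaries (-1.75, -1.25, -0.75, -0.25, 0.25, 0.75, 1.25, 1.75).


Stanine boundaries: [-1.75, -1.25, -0.75, -0.25, 0.25, 0.75, 1.25, 1.75]
z = -0.65
Check each boundary:
  z >= -1.75 -> could be stanine 2
  z >= -1.25 -> could be stanine 3
  z >= -0.75 -> could be stanine 4
  z < -0.25
  z < 0.25
  z < 0.75
  z < 1.25
  z < 1.75
Highest qualifying boundary gives stanine = 4

4


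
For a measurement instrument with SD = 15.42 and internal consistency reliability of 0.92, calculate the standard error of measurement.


SEM = SD * sqrt(1 - rxx)
SEM = 15.42 * sqrt(1 - 0.92)
SEM = 15.42 * sqrt(0.08) = 15.42 * 0.282843
SEM = 4.3614

4.3614


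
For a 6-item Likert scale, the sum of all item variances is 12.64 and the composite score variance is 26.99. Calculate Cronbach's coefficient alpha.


alpha = (k/(k-1)) * (1 - sum(si^2)/s_total^2)
= (6/5) * (1 - 12.64/26.99)
alpha = 0.638

0.638


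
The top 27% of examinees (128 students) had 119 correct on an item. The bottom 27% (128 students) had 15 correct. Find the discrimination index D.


p_upper = 119/128 = 0.9297
p_lower = 15/128 = 0.1172
D = 0.9297 - 0.1172 = 0.8125

0.8125


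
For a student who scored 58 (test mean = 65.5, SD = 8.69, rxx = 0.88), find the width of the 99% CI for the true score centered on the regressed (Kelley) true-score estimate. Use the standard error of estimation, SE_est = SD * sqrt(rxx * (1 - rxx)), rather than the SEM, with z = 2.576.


True score estimate = 0.88*58 + 0.12*65.5 = 58.9
SE_est = SD * sqrt(rxx * (1 - rxx)) = 8.69 * sqrt(0.88 * 0.12) = 8.69 * sqrt(0.1056) = 2.823916
CI = T_est +/- z * SE_est, so width = 2 * z * SE_est = 2 * 2.576 * 2.823916
Width = 14.5488

14.5488


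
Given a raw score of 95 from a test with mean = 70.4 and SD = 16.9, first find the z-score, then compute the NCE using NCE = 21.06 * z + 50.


z = (X - mean) / SD = (95 - 70.4) / 16.9
z = 24.6 / 16.9
z = 1.4556
NCE = NCE = 21.06z + 50
Carry z at full precision (z = 24.6 / 16.9) into the conversion:
NCE = 21.06 * (24.6 / 16.9) + 50 = 518.076 / 16.9 + 50
NCE = 30.6554 + 50
NCE = 80.6554

80.6554


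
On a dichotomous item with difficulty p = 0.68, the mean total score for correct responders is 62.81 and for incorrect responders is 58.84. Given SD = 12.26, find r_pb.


q = 1 - p = 0.32
rpb = ((M1 - M0) / SD) * sqrt(p * q)
rpb = ((62.81 - 58.84) / 12.26) * sqrt(0.68 * 0.32)
rpb = 0.1511

0.1511


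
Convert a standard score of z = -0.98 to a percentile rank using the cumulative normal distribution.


CDF(z) = 0.5 * (1 + erf(z/sqrt(2)))
erf(-0.693) = -0.6729
CDF = 0.1635
Percentile rank = 0.1635 * 100 = 16.35

16.35


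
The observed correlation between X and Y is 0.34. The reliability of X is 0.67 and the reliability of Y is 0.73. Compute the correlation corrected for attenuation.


r_corrected = rxy / sqrt(rxx * ryy)
= 0.34 / sqrt(0.67 * 0.73)
= 0.34 / sqrt(0.4891)
= 0.34 / 0.699357
r_corrected = 0.4862

0.4862


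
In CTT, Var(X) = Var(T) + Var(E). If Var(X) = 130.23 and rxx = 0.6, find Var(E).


var_true = rxx * var_obs = 0.6 * 130.23 = 78.138
var_error = var_obs - var_true
var_error = 130.23 - 78.138
var_error = 52.092

52.092


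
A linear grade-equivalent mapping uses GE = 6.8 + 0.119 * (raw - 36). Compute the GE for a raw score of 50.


raw - median = 50 - 36 = 14
slope * diff = 0.119 * 14 = 1.666
GE = 6.8 + 1.666
GE = 8.466

8.466


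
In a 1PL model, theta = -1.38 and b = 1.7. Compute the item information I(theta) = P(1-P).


P = 1/(1+exp(-(-1.38-1.7))) = 0.0439
I = P*(1-P) = 0.0439 * 0.9561
I = 0.042

0.042


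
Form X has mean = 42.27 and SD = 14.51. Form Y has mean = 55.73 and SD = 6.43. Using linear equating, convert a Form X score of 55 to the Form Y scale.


slope = SD_Y / SD_X = 6.43 / 14.51 ~ 0.4431
intercept = mean_Y - slope * mean_X = 55.73 - (6.43 / 14.51) * 42.27 ~ 36.9984
Y = slope * X + intercept. To avoid rounding drift from the rounded slope/intercept, evaluate the equivalent form Y = mean_Y + SD_Y * (X - mean_X) / SD_X at full precision:
Y = 55.73 + 6.43 * (55 - 42.27) / 14.51
Y = 55.73 + 6.43 * 12.73 / 14.51
Y = 55.73 + 81.8539 / 14.51
Y = 55.73 + 5.6412
Y = 61.3712

61.3712


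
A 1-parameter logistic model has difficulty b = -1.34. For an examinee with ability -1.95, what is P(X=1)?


theta - b = -1.95 - -1.34 = -0.61
exp(-(theta - b)) = exp(0.61) = 1.8404
P = 1 / (1 + 1.8404)
P = 0.3521

0.3521


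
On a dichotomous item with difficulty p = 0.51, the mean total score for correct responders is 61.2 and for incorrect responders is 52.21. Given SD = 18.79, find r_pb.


q = 1 - p = 0.49
rpb = ((M1 - M0) / SD) * sqrt(p * q)
rpb = ((61.2 - 52.21) / 18.79) * sqrt(0.51 * 0.49)
rpb = 0.2392

0.2392


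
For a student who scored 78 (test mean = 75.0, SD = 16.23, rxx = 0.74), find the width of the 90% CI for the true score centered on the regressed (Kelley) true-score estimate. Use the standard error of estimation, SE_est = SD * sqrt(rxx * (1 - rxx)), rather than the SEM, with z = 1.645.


True score estimate = 0.74*78 + 0.26*75.0 = 77.22
SE_est = SD * sqrt(rxx * (1 - rxx)) = 16.23 * sqrt(0.74 * 0.26) = 16.23 * sqrt(0.1924) = 7.119034
CI = T_est +/- z * SE_est, so width = 2 * z * SE_est = 2 * 1.645 * 7.119034
Width = 23.4216

23.4216


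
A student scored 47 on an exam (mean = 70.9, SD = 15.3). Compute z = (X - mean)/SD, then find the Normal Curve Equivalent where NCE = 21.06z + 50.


z = (X - mean) / SD = (47 - 70.9) / 15.3
z = -23.9 / 15.3
z = -1.5621
NCE = NCE = 21.06z + 50
Carry z at full precision (z = -23.9 / 15.3) into the conversion:
NCE = 21.06 * (-23.9 / 15.3) + 50 = -503.334 / 15.3 + 50
NCE = -32.8976 + 50
NCE = 17.1024

17.1024


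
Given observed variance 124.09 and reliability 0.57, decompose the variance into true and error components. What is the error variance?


var_true = rxx * var_obs = 0.57 * 124.09 = 70.7313
var_error = var_obs - var_true
var_error = 124.09 - 70.7313
var_error = 53.3587

53.3587


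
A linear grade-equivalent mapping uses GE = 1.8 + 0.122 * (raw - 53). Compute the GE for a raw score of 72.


raw - median = 72 - 53 = 19
slope * diff = 0.122 * 19 = 2.318
GE = 1.8 + 2.318
GE = 4.118

4.118


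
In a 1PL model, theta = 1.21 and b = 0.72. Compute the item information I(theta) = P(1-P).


P = 1/(1+exp(-(1.21-0.72))) = 0.6201
I = P*(1-P) = 0.6201 * 0.3799
I = 0.2356

0.2356


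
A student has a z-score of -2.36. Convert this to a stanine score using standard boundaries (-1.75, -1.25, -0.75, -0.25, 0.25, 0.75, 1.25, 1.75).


Stanine boundaries: [-1.75, -1.25, -0.75, -0.25, 0.25, 0.75, 1.25, 1.75]
z = -2.36
Check each boundary:
  z < -1.75
  z < -1.25
  z < -0.75
  z < -0.25
  z < 0.25
  z < 0.75
  z < 1.25
  z < 1.75
Highest qualifying boundary gives stanine = 1

1


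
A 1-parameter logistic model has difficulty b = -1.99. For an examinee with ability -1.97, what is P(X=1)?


theta - b = -1.97 - -1.99 = 0.02
exp(-(theta - b)) = exp(-0.02) = 0.9802
P = 1 / (1 + 0.9802)
P = 0.505

0.505


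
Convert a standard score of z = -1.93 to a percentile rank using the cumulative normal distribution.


CDF(z) = 0.5 * (1 + erf(z/sqrt(2)))
erf(-1.3647) = -0.9464
CDF = 0.0268
Percentile rank = 0.0268 * 100 = 2.68

2.68


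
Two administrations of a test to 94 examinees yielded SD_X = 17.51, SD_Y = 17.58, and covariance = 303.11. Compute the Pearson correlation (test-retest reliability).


r = cov(X,Y) / (SD_X * SD_Y)
r = 303.11 / (17.51 * 17.58)
r = 303.11 / 307.8258
r = 0.9847

0.9847


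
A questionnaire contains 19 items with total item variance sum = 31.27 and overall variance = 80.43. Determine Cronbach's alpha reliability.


alpha = (k/(k-1)) * (1 - sum(si^2)/s_total^2)
= (19/18) * (1 - 31.27/80.43)
alpha = 0.6452

0.6452


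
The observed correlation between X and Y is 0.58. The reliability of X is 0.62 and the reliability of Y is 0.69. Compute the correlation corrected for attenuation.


r_corrected = rxy / sqrt(rxx * ryy)
= 0.58 / sqrt(0.62 * 0.69)
= 0.58 / sqrt(0.4278)
= 0.58 / 0.654064
r_corrected = 0.8868

0.8868


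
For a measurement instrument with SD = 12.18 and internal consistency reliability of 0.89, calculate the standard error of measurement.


SEM = SD * sqrt(1 - rxx)
SEM = 12.18 * sqrt(1 - 0.89)
SEM = 12.18 * sqrt(0.11) = 12.18 * 0.331662
SEM = 4.0396

4.0396


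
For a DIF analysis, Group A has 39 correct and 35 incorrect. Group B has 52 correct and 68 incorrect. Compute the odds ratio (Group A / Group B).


Odds_A = 39/35 = 1.1143
Odds_B = 52/68 = 0.7647
OR = Odds_A / Odds_B = 1.1143 / 0.7647
Exactly, OR = (39 * 68) / (35 * 52) = 2652 / 1820
OR = 1.4571

1.4571


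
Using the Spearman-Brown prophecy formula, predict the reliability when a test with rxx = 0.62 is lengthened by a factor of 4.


r_new = (n * rxx) / (1 + (n-1) * rxx)
r_new = (4 * 0.62) / (1 + 3 * 0.62)
r_new = 2.48 / 2.86
r_new = 0.8671

0.8671


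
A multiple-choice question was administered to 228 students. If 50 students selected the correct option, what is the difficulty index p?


Item difficulty p = number correct / total examinees
p = 50 / 228
p = 0.2193

0.2193


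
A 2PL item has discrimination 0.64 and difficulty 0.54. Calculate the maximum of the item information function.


For 2PL, max info at theta = b = 0.54
I_max = a^2 / 4 = 0.64^2 / 4
= 0.4096 / 4
I_max = 0.1024

0.1024


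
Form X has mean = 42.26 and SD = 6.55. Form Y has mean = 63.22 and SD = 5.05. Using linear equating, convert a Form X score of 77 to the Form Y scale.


slope = SD_Y / SD_X = 5.05 / 6.55 ~ 0.771
intercept = mean_Y - slope * mean_X = 63.22 - (5.05 / 6.55) * 42.26 ~ 30.6379
Y = slope * X + intercept. To avoid rounding drift from the rounded slope/intercept, evaluate the equivalent form Y = mean_Y + SD_Y * (X - mean_X) / SD_X at full precision:
Y = 63.22 + 5.05 * (77 - 42.26) / 6.55
Y = 63.22 + 5.05 * 34.74 / 6.55
Y = 63.22 + 175.437 / 6.55
Y = 63.22 + 26.7843
Y = 90.0043

90.0043


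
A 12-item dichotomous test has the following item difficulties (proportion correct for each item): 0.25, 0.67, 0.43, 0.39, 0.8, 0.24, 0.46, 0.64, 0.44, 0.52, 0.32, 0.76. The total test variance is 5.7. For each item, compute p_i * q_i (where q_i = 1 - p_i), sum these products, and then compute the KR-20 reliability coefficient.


For each item, compute p_i * q_i:
  Item 1: 0.25 * 0.75 = 0.1875
  Item 2: 0.67 * 0.33 = 0.2211
  Item 3: 0.43 * 0.57 = 0.2451
  Item 4: 0.39 * 0.61 = 0.2379
  Item 5: 0.8 * 0.2 = 0.16
  Item 6: 0.24 * 0.76 = 0.1824
  Item 7: 0.46 * 0.54 = 0.2484
  Item 8: 0.64 * 0.36 = 0.2304
  Item 9: 0.44 * 0.56 = 0.2464
  Item 10: 0.52 * 0.48 = 0.2496
  Item 11: 0.32 * 0.68 = 0.2176
  Item 12: 0.76 * 0.24 = 0.1824
Sum(p_i * q_i) = 0.1875 + 0.2211 + 0.2451 + 0.2379 + 0.16 + 0.1824 + 0.2484 + 0.2304 + 0.2464 + 0.2496 + 0.2176 + 0.1824 = 2.6088
KR-20 = (k/(k-1)) * (1 - Sum(p_i*q_i) / Var_total)
= (12/11) * (1 - 2.6088/5.7)
= 1.0909 * 0.5423
KR-20 = 0.5916

0.5916


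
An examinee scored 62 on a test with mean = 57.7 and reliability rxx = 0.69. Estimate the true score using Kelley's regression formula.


T_est = rxx * X + (1 - rxx) * mean
T_est = 0.69 * 62 + 0.31 * 57.7
T_est = 42.78 + 17.887
T_est = 60.667

60.667


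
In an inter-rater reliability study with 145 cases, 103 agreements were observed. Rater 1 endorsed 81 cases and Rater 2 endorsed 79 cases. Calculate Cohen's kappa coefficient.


P_o = 103/145 = 0.710345
P_e = (81*79 + 64*66) / 21025 = 0.505256
kappa = (P_o - P_e) / (1 - P_e)
kappa = (0.710345 - 0.505256) / (1 - 0.505256)
kappa = 0.4145

0.4145


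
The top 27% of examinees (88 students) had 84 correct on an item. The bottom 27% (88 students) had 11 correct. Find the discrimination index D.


p_upper = 84/88 = 0.9545
p_lower = 11/88 = 0.125
D = 0.9545 - 0.125 = 0.8295

0.8295


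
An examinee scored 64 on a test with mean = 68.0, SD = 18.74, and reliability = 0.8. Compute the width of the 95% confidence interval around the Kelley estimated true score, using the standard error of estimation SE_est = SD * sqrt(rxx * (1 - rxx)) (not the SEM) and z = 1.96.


True score estimate = 0.8*64 + 0.2*68.0 = 64.8
SE_est = SD * sqrt(rxx * (1 - rxx)) = 18.74 * sqrt(0.8 * 0.2) = 18.74 * sqrt(0.16) = 7.496
CI = T_est +/- z * SE_est, so width = 2 * z * SE_est = 2 * 1.96 * 7.496
Width = 29.3843

29.3843


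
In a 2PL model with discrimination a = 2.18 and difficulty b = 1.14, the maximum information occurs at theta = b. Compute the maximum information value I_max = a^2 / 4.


For 2PL, max info at theta = b = 1.14
I_max = a^2 / 4 = 2.18^2 / 4
= 4.7524 / 4
I_max = 1.1881

1.1881


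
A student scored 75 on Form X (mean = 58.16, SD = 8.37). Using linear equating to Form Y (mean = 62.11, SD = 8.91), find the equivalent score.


slope = SD_Y / SD_X = 8.91 / 8.37 ~ 1.0645
intercept = mean_Y - slope * mean_X = 62.11 - (8.91 / 8.37) * 58.16 ~ 0.1977
Y = slope * X + intercept. To avoid rounding drift from the rounded slope/intercept, evaluate the equivalent form Y = mean_Y + SD_Y * (X - mean_X) / SD_X at full precision:
Y = 62.11 + 8.91 * (75 - 58.16) / 8.37
Y = 62.11 + 8.91 * 16.84 / 8.37
Y = 62.11 + 150.0444 / 8.37
Y = 62.11 + 17.9265
Y = 80.0365

80.0365


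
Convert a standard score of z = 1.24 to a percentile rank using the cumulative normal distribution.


CDF(z) = 0.5 * (1 + erf(z/sqrt(2)))
erf(0.8768) = 0.785
CDF = 0.8925
Percentile rank = 0.8925 * 100 = 89.25

89.25


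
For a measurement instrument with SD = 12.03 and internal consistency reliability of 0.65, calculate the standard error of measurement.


SEM = SD * sqrt(1 - rxx)
SEM = 12.03 * sqrt(1 - 0.65)
SEM = 12.03 * sqrt(0.35) = 12.03 * 0.591608
SEM = 7.117

7.117


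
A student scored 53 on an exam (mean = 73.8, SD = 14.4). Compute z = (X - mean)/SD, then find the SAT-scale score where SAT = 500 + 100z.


z = (X - mean) / SD = (53 - 73.8) / 14.4
z = -20.8 / 14.4
z = -1.4444
SAT-scale = SAT = 500 + 100z
Carry z at full precision (z = -20.8 / 14.4) into the conversion:
SAT-scale = 500 + 100 * (-20.8 / 14.4) = 500 + -2080 / 14.4
SAT-scale = 500 + -144.4444
SAT-scale = 355.5556

355.5556


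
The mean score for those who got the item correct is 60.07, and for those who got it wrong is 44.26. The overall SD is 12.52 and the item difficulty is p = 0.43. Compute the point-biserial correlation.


q = 1 - p = 0.57
rpb = ((M1 - M0) / SD) * sqrt(p * q)
rpb = ((60.07 - 44.26) / 12.52) * sqrt(0.43 * 0.57)
rpb = 0.6252

0.6252


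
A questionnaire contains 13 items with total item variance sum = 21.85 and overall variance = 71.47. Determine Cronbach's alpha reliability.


alpha = (k/(k-1)) * (1 - sum(si^2)/s_total^2)
= (13/12) * (1 - 21.85/71.47)
alpha = 0.7521

0.7521


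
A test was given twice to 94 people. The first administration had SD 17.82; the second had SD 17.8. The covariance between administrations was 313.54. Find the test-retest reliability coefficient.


r = cov(X,Y) / (SD_X * SD_Y)
r = 313.54 / (17.82 * 17.8)
r = 313.54 / 317.196
r = 0.9885

0.9885


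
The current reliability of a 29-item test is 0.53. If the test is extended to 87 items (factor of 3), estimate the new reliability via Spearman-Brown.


r_new = (n * rxx) / (1 + (n-1) * rxx)
r_new = (3 * 0.53) / (1 + 2 * 0.53)
r_new = 1.59 / 2.06
r_new = 0.7718

0.7718


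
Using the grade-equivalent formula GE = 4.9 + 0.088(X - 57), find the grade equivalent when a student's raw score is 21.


raw - median = 21 - 57 = -36
slope * diff = 0.088 * -36 = -3.168
GE = 4.9 + -3.168
GE = 1.732

1.732


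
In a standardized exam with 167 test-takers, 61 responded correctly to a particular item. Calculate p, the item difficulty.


Item difficulty p = number correct / total examinees
p = 61 / 167
p = 0.3653

0.3653


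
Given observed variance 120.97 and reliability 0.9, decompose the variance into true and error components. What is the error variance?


var_true = rxx * var_obs = 0.9 * 120.97 = 108.873
var_error = var_obs - var_true
var_error = 120.97 - 108.873
var_error = 12.097

12.097


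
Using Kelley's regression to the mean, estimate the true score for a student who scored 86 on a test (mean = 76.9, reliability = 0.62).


T_est = rxx * X + (1 - rxx) * mean
T_est = 0.62 * 86 + 0.38 * 76.9
T_est = 53.32 + 29.222
T_est = 82.542

82.542


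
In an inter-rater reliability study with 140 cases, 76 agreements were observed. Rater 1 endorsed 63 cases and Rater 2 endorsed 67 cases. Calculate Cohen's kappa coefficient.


P_o = 76/140 = 0.542857
P_e = (63*67 + 77*73) / 19600 = 0.502143
kappa = (P_o - P_e) / (1 - P_e)
kappa = (0.542857 - 0.502143) / (1 - 0.502143)
kappa = 0.0818

0.0818


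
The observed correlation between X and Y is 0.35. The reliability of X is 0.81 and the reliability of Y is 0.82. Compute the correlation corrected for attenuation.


r_corrected = rxy / sqrt(rxx * ryy)
= 0.35 / sqrt(0.81 * 0.82)
= 0.35 / sqrt(0.6642)
= 0.35 / 0.814985
r_corrected = 0.4295

0.4295


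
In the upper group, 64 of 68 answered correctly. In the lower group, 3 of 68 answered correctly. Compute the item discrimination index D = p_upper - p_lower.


p_upper = 64/68 = 0.9412
p_lower = 3/68 = 0.0441
D = 0.9412 - 0.0441 = 0.8971

0.8971


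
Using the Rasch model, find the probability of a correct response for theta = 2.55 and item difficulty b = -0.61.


theta - b = 2.55 - -0.61 = 3.16
exp(-(theta - b)) = exp(-3.16) = 0.0424
P = 1 / (1 + 0.0424)
P = 0.9593

0.9593


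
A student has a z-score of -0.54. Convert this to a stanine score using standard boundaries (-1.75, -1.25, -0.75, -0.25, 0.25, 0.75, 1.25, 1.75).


Stanine boundaries: [-1.75, -1.25, -0.75, -0.25, 0.25, 0.75, 1.25, 1.75]
z = -0.54
Check each boundary:
  z >= -1.75 -> could be stanine 2
  z >= -1.25 -> could be stanine 3
  z >= -0.75 -> could be stanine 4
  z < -0.25
  z < 0.25
  z < 0.75
  z < 1.25
  z < 1.75
Highest qualifying boundary gives stanine = 4

4


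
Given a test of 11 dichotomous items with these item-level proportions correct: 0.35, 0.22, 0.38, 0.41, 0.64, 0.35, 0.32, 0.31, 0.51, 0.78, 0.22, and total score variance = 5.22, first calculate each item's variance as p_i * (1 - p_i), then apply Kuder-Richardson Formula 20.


For each item, compute p_i * q_i:
  Item 1: 0.35 * 0.65 = 0.2275
  Item 2: 0.22 * 0.78 = 0.1716
  Item 3: 0.38 * 0.62 = 0.2356
  Item 4: 0.41 * 0.59 = 0.2419
  Item 5: 0.64 * 0.36 = 0.2304
  Item 6: 0.35 * 0.65 = 0.2275
  Item 7: 0.32 * 0.68 = 0.2176
  Item 8: 0.31 * 0.69 = 0.2139
  Item 9: 0.51 * 0.49 = 0.2499
  Item 10: 0.78 * 0.22 = 0.1716
  Item 11: 0.22 * 0.78 = 0.1716
Sum(p_i * q_i) = 0.2275 + 0.1716 + 0.2356 + 0.2419 + 0.2304 + 0.2275 + 0.2176 + 0.2139 + 0.2499 + 0.1716 + 0.1716 = 2.3591
KR-20 = (k/(k-1)) * (1 - Sum(p_i*q_i) / Var_total)
= (11/10) * (1 - 2.3591/5.22)
= 1.1 * 0.5481
KR-20 = 0.6029

0.6029


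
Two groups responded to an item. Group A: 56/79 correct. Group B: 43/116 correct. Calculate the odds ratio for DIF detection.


Odds_A = 56/23 = 2.4348
Odds_B = 43/73 = 0.589
OR = Odds_A / Odds_B = 2.4348 / 0.589
Exactly, OR = (56 * 73) / (23 * 43) = 4088 / 989
OR = 4.1335

4.1335


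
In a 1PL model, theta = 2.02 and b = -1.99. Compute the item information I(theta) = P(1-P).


P = 1/(1+exp(-(2.02--1.99))) = 0.9822
I = P*(1-P) = 0.9822 * 0.0178
I = 0.0175

0.0175


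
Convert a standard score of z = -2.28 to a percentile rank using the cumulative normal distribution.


CDF(z) = 0.5 * (1 + erf(z/sqrt(2)))
erf(-1.6122) = -0.9774
CDF = 0.0113
Percentile rank = 0.0113 * 100 = 1.13

1.13


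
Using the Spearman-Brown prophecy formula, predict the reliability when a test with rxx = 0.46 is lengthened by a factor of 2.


r_new = (n * rxx) / (1 + (n-1) * rxx)
r_new = (2 * 0.46) / (1 + 1 * 0.46)
r_new = 0.92 / 1.46
r_new = 0.6301

0.6301


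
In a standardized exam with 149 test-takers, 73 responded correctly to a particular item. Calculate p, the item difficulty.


Item difficulty p = number correct / total examinees
p = 73 / 149
p = 0.4899

0.4899


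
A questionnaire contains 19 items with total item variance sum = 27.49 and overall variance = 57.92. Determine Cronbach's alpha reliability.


alpha = (k/(k-1)) * (1 - sum(si^2)/s_total^2)
= (19/18) * (1 - 27.49/57.92)
alpha = 0.5546

0.5546


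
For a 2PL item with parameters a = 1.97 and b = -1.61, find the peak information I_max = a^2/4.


For 2PL, max info at theta = b = -1.61
I_max = a^2 / 4 = 1.97^2 / 4
= 3.8809 / 4
I_max = 0.9702

0.9702


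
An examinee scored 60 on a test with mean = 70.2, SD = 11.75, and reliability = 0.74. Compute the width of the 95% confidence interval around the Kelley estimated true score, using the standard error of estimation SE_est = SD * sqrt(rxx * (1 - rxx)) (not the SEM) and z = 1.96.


True score estimate = 0.74*60 + 0.26*70.2 = 62.652
SE_est = SD * sqrt(rxx * (1 - rxx)) = 11.75 * sqrt(0.74 * 0.26) = 11.75 * sqrt(0.1924) = 5.153952
CI = T_est +/- z * SE_est, so width = 2 * z * SE_est = 2 * 1.96 * 5.153952
Width = 20.2035

20.2035


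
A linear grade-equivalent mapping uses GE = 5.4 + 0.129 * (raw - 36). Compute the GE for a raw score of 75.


raw - median = 75 - 36 = 39
slope * diff = 0.129 * 39 = 5.031
GE = 5.4 + 5.031
GE = 10.431

10.431


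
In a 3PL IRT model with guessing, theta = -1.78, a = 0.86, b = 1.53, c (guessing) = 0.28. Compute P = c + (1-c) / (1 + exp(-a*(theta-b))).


logit = 0.86*(-1.78 - 1.53) = -2.8466
P* = 1/(1 + exp(--2.8466)) = 0.0549
P = 0.28 + (1 - 0.28) * 0.0549
P = 0.3195

0.3195


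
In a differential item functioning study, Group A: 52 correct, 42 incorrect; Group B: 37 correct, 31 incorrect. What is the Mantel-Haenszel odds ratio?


Odds_A = 52/42 = 1.2381
Odds_B = 37/31 = 1.1935
OR = Odds_A / Odds_B = 1.2381 / 1.1935
Exactly, OR = (52 * 31) / (42 * 37) = 1612 / 1554
OR = 1.0373

1.0373


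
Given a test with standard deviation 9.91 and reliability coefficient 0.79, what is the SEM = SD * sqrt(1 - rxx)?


SEM = SD * sqrt(1 - rxx)
SEM = 9.91 * sqrt(1 - 0.79)
SEM = 9.91 * sqrt(0.21) = 9.91 * 0.458258
SEM = 4.5413

4.5413


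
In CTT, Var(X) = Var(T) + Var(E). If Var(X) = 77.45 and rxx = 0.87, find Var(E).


var_true = rxx * var_obs = 0.87 * 77.45 = 67.3815
var_error = var_obs - var_true
var_error = 77.45 - 67.3815
var_error = 10.0685

10.0685


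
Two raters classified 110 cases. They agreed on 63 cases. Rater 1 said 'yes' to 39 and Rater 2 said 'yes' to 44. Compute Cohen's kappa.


P_o = 63/110 = 0.572727
P_e = (39*44 + 71*66) / 12100 = 0.529091
kappa = (P_o - P_e) / (1 - P_e)
kappa = (0.572727 - 0.529091) / (1 - 0.529091)
kappa = 0.0927

0.0927


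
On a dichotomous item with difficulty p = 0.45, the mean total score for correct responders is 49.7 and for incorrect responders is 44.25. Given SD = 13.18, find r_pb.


q = 1 - p = 0.55
rpb = ((M1 - M0) / SD) * sqrt(p * q)
rpb = ((49.7 - 44.25) / 13.18) * sqrt(0.45 * 0.55)
rpb = 0.2057

0.2057


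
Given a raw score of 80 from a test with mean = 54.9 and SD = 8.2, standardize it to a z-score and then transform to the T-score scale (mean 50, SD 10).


z = (X - mean) / SD = (80 - 54.9) / 8.2
z = 25.1 / 8.2
z = 3.061
T-score = T = 50 + 10z
Carry z at full precision (z = 25.1 / 8.2) into the conversion:
T-score = 50 + 10 * (25.1 / 8.2) = 50 + 251 / 8.2
T-score = 50 + 30.6098
T-score = 80.6098

80.6098


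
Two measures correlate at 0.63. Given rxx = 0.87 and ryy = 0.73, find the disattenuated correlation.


r_corrected = rxy / sqrt(rxx * ryy)
= 0.63 / sqrt(0.87 * 0.73)
= 0.63 / sqrt(0.6351)
= 0.63 / 0.796932
r_corrected = 0.7905

0.7905


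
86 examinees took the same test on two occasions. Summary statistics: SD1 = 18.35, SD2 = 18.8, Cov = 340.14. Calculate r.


r = cov(X,Y) / (SD_X * SD_Y)
r = 340.14 / (18.35 * 18.8)
r = 340.14 / 344.98
r = 0.986

0.986


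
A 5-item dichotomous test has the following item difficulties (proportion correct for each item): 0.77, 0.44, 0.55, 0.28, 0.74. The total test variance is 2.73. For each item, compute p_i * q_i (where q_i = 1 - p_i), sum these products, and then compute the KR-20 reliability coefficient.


For each item, compute p_i * q_i:
  Item 1: 0.77 * 0.23 = 0.1771
  Item 2: 0.44 * 0.56 = 0.2464
  Item 3: 0.55 * 0.45 = 0.2475
  Item 4: 0.28 * 0.72 = 0.2016
  Item 5: 0.74 * 0.26 = 0.1924
Sum(p_i * q_i) = 0.1771 + 0.2464 + 0.2475 + 0.2016 + 0.1924 = 1.065
KR-20 = (k/(k-1)) * (1 - Sum(p_i*q_i) / Var_total)
= (5/4) * (1 - 1.065/2.73)
= 1.25 * 0.6099
KR-20 = 0.7624

0.7624


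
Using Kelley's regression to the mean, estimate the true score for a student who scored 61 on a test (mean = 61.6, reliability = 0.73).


T_est = rxx * X + (1 - rxx) * mean
T_est = 0.73 * 61 + 0.27 * 61.6
T_est = 44.53 + 16.632
T_est = 61.162

61.162


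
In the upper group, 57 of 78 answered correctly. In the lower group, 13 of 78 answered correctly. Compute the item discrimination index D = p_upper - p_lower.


p_upper = 57/78 = 0.7308
p_lower = 13/78 = 0.1667
D = 0.7308 - 0.1667 = 0.5641

0.5641


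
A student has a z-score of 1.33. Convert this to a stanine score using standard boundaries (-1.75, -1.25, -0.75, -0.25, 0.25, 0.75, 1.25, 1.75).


Stanine boundaries: [-1.75, -1.25, -0.75, -0.25, 0.25, 0.75, 1.25, 1.75]
z = 1.33
Check each boundary:
  z >= -1.75 -> could be stanine 2
  z >= -1.25 -> could be stanine 3
  z >= -0.75 -> could be stanine 4
  z >= -0.25 -> could be stanine 5
  z >= 0.25 -> could be stanine 6
  z >= 0.75 -> could be stanine 7
  z >= 1.25 -> could be stanine 8
  z < 1.75
Highest qualifying boundary gives stanine = 8

8


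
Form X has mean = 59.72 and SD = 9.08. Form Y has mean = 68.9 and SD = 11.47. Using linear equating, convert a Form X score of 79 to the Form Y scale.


slope = SD_Y / SD_X = 11.47 / 9.08 ~ 1.2632
intercept = mean_Y - slope * mean_X = 68.9 - (11.47 / 9.08) * 59.72 ~ -6.5393
Y = slope * X + intercept. To avoid rounding drift from the rounded slope/intercept, evaluate the equivalent form Y = mean_Y + SD_Y * (X - mean_X) / SD_X at full precision:
Y = 68.9 + 11.47 * (79 - 59.72) / 9.08
Y = 68.9 + 11.47 * 19.28 / 9.08
Y = 68.9 + 221.1416 / 9.08
Y = 68.9 + 24.3548
Y = 93.2548

93.2548


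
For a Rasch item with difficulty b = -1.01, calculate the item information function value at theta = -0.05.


P = 1/(1+exp(-(-0.05--1.01))) = 0.7231
I = P*(1-P) = 0.7231 * 0.2769
I = 0.2002

0.2002


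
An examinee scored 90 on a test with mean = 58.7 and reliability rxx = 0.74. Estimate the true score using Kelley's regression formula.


T_est = rxx * X + (1 - rxx) * mean
T_est = 0.74 * 90 + 0.26 * 58.7
T_est = 66.6 + 15.262
T_est = 81.862

81.862


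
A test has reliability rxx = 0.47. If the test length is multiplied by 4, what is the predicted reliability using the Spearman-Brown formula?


r_new = (n * rxx) / (1 + (n-1) * rxx)
r_new = (4 * 0.47) / (1 + 3 * 0.47)
r_new = 1.88 / 2.41
r_new = 0.7801

0.7801


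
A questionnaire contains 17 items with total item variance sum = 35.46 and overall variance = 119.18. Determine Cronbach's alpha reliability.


alpha = (k/(k-1)) * (1 - sum(si^2)/s_total^2)
= (17/16) * (1 - 35.46/119.18)
alpha = 0.7464

0.7464


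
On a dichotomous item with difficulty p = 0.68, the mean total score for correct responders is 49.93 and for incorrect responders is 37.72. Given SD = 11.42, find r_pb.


q = 1 - p = 0.32
rpb = ((M1 - M0) / SD) * sqrt(p * q)
rpb = ((49.93 - 37.72) / 11.42) * sqrt(0.68 * 0.32)
rpb = 0.4987

0.4987


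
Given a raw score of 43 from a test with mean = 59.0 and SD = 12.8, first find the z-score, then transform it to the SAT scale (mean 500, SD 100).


z = (X - mean) / SD = (43 - 59.0) / 12.8
z = -16.0 / 12.8
z = -1.25
SAT-scale = SAT = 500 + 100z
Carry z at full precision (z = -16.0 / 12.8) into the conversion:
SAT-scale = 500 + 100 * (-16.0 / 12.8) = 500 + -1600 / 12.8
SAT-scale = 500 + -125.0
SAT-scale = 375.0

375.0


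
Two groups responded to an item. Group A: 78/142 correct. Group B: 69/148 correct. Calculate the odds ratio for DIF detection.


Odds_A = 78/64 = 1.2188
Odds_B = 69/79 = 0.8734
OR = Odds_A / Odds_B = 1.2188 / 0.8734
Exactly, OR = (78 * 79) / (64 * 69) = 6162 / 4416
OR = 1.3954

1.3954


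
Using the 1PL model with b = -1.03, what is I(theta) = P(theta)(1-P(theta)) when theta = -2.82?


P = 1/(1+exp(-(-2.82--1.03))) = 0.1431
I = P*(1-P) = 0.1431 * 0.8569
I = 0.1226

0.1226


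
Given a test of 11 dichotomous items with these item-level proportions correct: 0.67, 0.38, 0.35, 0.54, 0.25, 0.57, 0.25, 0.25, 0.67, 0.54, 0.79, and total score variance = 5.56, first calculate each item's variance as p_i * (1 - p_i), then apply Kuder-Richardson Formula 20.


For each item, compute p_i * q_i:
  Item 1: 0.67 * 0.33 = 0.2211
  Item 2: 0.38 * 0.62 = 0.2356
  Item 3: 0.35 * 0.65 = 0.2275
  Item 4: 0.54 * 0.46 = 0.2484
  Item 5: 0.25 * 0.75 = 0.1875
  Item 6: 0.57 * 0.43 = 0.2451
  Item 7: 0.25 * 0.75 = 0.1875
  Item 8: 0.25 * 0.75 = 0.1875
  Item 9: 0.67 * 0.33 = 0.2211
  Item 10: 0.54 * 0.46 = 0.2484
  Item 11: 0.79 * 0.21 = 0.1659
Sum(p_i * q_i) = 0.2211 + 0.2356 + 0.2275 + 0.2484 + 0.1875 + 0.2451 + 0.1875 + 0.1875 + 0.2211 + 0.2484 + 0.1659 = 2.3756
KR-20 = (k/(k-1)) * (1 - Sum(p_i*q_i) / Var_total)
= (11/10) * (1 - 2.3756/5.56)
= 1.1 * 0.5727
KR-20 = 0.63

0.63


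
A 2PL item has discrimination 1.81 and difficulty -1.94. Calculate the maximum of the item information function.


For 2PL, max info at theta = b = -1.94
I_max = a^2 / 4 = 1.81^2 / 4
= 3.2761 / 4
I_max = 0.819

0.819


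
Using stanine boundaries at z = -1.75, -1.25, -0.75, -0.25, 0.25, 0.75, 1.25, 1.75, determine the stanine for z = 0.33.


Stanine boundaries: [-1.75, -1.25, -0.75, -0.25, 0.25, 0.75, 1.25, 1.75]
z = 0.33
Check each boundary:
  z >= -1.75 -> could be stanine 2
  z >= -1.25 -> could be stanine 3
  z >= -0.75 -> could be stanine 4
  z >= -0.25 -> could be stanine 5
  z >= 0.25 -> could be stanine 6
  z < 0.75
  z < 1.25
  z < 1.75
Highest qualifying boundary gives stanine = 6

6


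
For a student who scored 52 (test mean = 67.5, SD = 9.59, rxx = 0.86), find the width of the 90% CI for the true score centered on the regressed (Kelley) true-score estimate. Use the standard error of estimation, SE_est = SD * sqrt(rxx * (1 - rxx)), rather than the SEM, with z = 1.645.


True score estimate = 0.86*52 + 0.14*67.5 = 54.17
SE_est = SD * sqrt(rxx * (1 - rxx)) = 9.59 * sqrt(0.86 * 0.14) = 9.59 * sqrt(0.1204) = 3.327606
CI = T_est +/- z * SE_est, so width = 2 * z * SE_est = 2 * 1.645 * 3.327606
Width = 10.9478

10.9478


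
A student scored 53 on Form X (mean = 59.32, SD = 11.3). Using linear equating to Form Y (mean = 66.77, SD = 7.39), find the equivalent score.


slope = SD_Y / SD_X = 7.39 / 11.3 ~ 0.654
intercept = mean_Y - slope * mean_X = 66.77 - (7.39 / 11.3) * 59.32 ~ 27.9758
Y = slope * X + intercept. To avoid rounding drift from the rounded slope/intercept, evaluate the equivalent form Y = mean_Y + SD_Y * (X - mean_X) / SD_X at full precision:
Y = 66.77 + 7.39 * (53 - 59.32) / 11.3
Y = 66.77 - 7.39 * 6.32 / 11.3
Y = 66.77 - 46.7048 / 11.3
Y = 66.77 - 4.1332
Y = 62.6368

62.6368


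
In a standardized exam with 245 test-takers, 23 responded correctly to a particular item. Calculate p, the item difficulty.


Item difficulty p = number correct / total examinees
p = 23 / 245
p = 0.0939

0.0939


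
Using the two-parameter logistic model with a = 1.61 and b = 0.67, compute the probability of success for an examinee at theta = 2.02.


a*(theta - b) = 1.61 * (2.02 - 0.67) = 2.1735
exp(-2.1735) = 0.1138
P = 1 / (1 + 0.1138)
P = 0.8978

0.8978


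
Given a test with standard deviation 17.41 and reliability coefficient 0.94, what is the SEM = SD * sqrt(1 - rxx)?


SEM = SD * sqrt(1 - rxx)
SEM = 17.41 * sqrt(1 - 0.94)
SEM = 17.41 * sqrt(0.06) = 17.41 * 0.244949
SEM = 4.2646

4.2646


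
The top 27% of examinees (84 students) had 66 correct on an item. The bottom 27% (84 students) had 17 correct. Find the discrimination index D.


p_upper = 66/84 = 0.7857
p_lower = 17/84 = 0.2024
D = 0.7857 - 0.2024 = 0.5833

0.5833


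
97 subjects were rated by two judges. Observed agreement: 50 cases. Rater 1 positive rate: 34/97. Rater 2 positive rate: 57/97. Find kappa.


P_o = 50/97 = 0.515464
P_e = (34*57 + 63*40) / 9409 = 0.473802
kappa = (P_o - P_e) / (1 - P_e)
kappa = (0.515464 - 0.473802) / (1 - 0.473802)
kappa = 0.0792

0.0792


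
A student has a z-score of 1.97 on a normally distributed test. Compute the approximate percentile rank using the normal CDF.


CDF(z) = 0.5 * (1 + erf(z/sqrt(2)))
erf(1.393) = 0.9512
CDF = 0.9756
Percentile rank = 0.9756 * 100 = 97.56

97.56


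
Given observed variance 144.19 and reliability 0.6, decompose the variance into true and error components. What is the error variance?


var_true = rxx * var_obs = 0.6 * 144.19 = 86.514
var_error = var_obs - var_true
var_error = 144.19 - 86.514
var_error = 57.676

57.676


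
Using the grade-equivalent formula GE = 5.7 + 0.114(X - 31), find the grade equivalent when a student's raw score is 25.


raw - median = 25 - 31 = -6
slope * diff = 0.114 * -6 = -0.684
GE = 5.7 + -0.684
GE = 5.016

5.016


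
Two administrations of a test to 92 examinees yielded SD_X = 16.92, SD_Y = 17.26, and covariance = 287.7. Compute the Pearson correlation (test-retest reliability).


r = cov(X,Y) / (SD_X * SD_Y)
r = 287.7 / (16.92 * 17.26)
r = 287.7 / 292.0392
r = 0.9851

0.9851


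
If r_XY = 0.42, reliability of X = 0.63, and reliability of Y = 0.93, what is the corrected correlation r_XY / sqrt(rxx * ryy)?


r_corrected = rxy / sqrt(rxx * ryy)
= 0.42 / sqrt(0.63 * 0.93)
= 0.42 / sqrt(0.5859)
= 0.42 / 0.765441
r_corrected = 0.5487

0.5487


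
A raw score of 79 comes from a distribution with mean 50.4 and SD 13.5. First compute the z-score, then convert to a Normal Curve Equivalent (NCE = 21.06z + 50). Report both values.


z = (X - mean) / SD = (79 - 50.4) / 13.5
z = 28.6 / 13.5
z = 2.1185
NCE = NCE = 21.06z + 50
Carry z at full precision (z = 28.6 / 13.5) into the conversion:
NCE = 21.06 * (28.6 / 13.5) + 50 = 602.316 / 13.5 + 50
NCE = 44.616 + 50
NCE = 94.616

94.616


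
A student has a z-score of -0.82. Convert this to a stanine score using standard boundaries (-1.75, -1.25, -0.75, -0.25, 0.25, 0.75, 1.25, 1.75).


Stanine boundaries: [-1.75, -1.25, -0.75, -0.25, 0.25, 0.75, 1.25, 1.75]
z = -0.82
Check each boundary:
  z >= -1.75 -> could be stanine 2
  z >= -1.25 -> could be stanine 3
  z < -0.75
  z < -0.25
  z < 0.25
  z < 0.75
  z < 1.25
  z < 1.75
Highest qualifying boundary gives stanine = 3

3


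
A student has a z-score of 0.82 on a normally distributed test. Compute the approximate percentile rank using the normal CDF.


CDF(z) = 0.5 * (1 + erf(z/sqrt(2)))
erf(0.5798) = 0.5878
CDF = 0.7939
Percentile rank = 0.7939 * 100 = 79.39

79.39


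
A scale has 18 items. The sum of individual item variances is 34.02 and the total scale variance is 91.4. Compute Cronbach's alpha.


alpha = (k/(k-1)) * (1 - sum(si^2)/s_total^2)
= (18/17) * (1 - 34.02/91.4)
alpha = 0.6647

0.6647


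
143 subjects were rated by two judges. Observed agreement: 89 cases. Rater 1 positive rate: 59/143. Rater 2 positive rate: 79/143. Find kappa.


P_o = 89/143 = 0.622378
P_e = (59*79 + 84*64) / 20449 = 0.490831
kappa = (P_o - P_e) / (1 - P_e)
kappa = (0.622378 - 0.490831) / (1 - 0.490831)
kappa = 0.2584

0.2584


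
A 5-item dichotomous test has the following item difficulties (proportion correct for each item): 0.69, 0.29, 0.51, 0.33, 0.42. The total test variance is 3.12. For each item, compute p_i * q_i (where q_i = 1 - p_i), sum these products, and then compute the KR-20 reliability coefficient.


For each item, compute p_i * q_i:
  Item 1: 0.69 * 0.31 = 0.2139
  Item 2: 0.29 * 0.71 = 0.2059
  Item 3: 0.51 * 0.49 = 0.2499
  Item 4: 0.33 * 0.67 = 0.2211
  Item 5: 0.42 * 0.58 = 0.2436
Sum(p_i * q_i) = 0.2139 + 0.2059 + 0.2499 + 0.2211 + 0.2436 = 1.1344
KR-20 = (k/(k-1)) * (1 - Sum(p_i*q_i) / Var_total)
= (5/4) * (1 - 1.1344/3.12)
= 1.25 * 0.6364
KR-20 = 0.7955

0.7955


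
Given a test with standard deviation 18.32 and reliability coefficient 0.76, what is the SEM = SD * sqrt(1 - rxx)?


SEM = SD * sqrt(1 - rxx)
SEM = 18.32 * sqrt(1 - 0.76)
SEM = 18.32 * sqrt(0.24) = 18.32 * 0.489898
SEM = 8.9749

8.9749


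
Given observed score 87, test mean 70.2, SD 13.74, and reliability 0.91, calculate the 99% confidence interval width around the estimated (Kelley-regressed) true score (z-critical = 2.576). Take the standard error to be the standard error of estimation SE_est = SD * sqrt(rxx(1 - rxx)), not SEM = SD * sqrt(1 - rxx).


True score estimate = 0.91*87 + 0.09*70.2 = 85.488
SE_est = SD * sqrt(rxx * (1 - rxx)) = 13.74 * sqrt(0.91 * 0.09) = 13.74 * sqrt(0.0819) = 3.932137
CI = T_est +/- z * SE_est, so width = 2 * z * SE_est = 2 * 2.576 * 3.932137
Width = 20.2584

20.2584


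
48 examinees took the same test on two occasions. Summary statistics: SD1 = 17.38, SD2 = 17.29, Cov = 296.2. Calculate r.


r = cov(X,Y) / (SD_X * SD_Y)
r = 296.2 / (17.38 * 17.29)
r = 296.2 / 300.5002
r = 0.9857

0.9857


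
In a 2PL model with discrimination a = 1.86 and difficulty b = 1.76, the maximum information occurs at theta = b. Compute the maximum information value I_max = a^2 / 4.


For 2PL, max info at theta = b = 1.76
I_max = a^2 / 4 = 1.86^2 / 4
= 3.4596 / 4
I_max = 0.8649

0.8649


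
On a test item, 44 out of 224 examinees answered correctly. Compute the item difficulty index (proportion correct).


Item difficulty p = number correct / total examinees
p = 44 / 224
p = 0.1964

0.1964


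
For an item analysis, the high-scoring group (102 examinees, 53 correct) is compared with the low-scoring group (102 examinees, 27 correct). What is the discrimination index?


p_upper = 53/102 = 0.5196
p_lower = 27/102 = 0.2647
D = 0.5196 - 0.2647 = 0.2549

0.2549


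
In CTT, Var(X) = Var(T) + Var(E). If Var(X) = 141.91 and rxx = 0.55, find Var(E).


var_true = rxx * var_obs = 0.55 * 141.91 = 78.0505
var_error = var_obs - var_true
var_error = 141.91 - 78.0505
var_error = 63.8595

63.8595


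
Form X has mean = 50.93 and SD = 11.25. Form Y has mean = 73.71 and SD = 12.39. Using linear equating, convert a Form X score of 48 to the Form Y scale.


slope = SD_Y / SD_X = 12.39 / 11.25 ~ 1.1013
intercept = mean_Y - slope * mean_X = 73.71 - (12.39 / 11.25) * 50.93 ~ 17.6191
Y = slope * X + intercept. To avoid rounding drift from the rounded slope/intercept, evaluate the equivalent form Y = mean_Y + SD_Y * (X - mean_X) / SD_X at full precision:
Y = 73.71 + 12.39 * (48 - 50.93) / 11.25
Y = 73.71 - 12.39 * 2.93 / 11.25
Y = 73.71 - 36.3027 / 11.25
Y = 73.71 - 3.2269
Y = 70.4831

70.4831


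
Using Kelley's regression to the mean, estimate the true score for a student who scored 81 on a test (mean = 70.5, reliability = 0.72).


T_est = rxx * X + (1 - rxx) * mean
T_est = 0.72 * 81 + 0.28 * 70.5
T_est = 58.32 + 19.74
T_est = 78.06

78.06


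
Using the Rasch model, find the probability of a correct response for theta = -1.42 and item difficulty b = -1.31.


theta - b = -1.42 - -1.31 = -0.11
exp(-(theta - b)) = exp(0.11) = 1.1163
P = 1 / (1 + 1.1163)
P = 0.4725

0.4725


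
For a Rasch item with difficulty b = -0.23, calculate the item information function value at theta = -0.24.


P = 1/(1+exp(-(-0.24--0.23))) = 0.4975
I = P*(1-P) = 0.4975 * 0.5025
I = 0.25

0.25


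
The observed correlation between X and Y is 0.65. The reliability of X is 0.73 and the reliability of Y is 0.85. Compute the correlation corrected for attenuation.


r_corrected = rxy / sqrt(rxx * ryy)
= 0.65 / sqrt(0.73 * 0.85)
= 0.65 / sqrt(0.6205)
= 0.65 / 0.787718
r_corrected = 0.8252

0.8252


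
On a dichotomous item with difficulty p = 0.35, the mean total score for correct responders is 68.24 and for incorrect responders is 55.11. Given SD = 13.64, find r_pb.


q = 1 - p = 0.65
rpb = ((M1 - M0) / SD) * sqrt(p * q)
rpb = ((68.24 - 55.11) / 13.64) * sqrt(0.35 * 0.65)
rpb = 0.4591

0.4591
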